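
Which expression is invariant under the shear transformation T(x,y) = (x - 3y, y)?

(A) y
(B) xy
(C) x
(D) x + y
A

Under the shear T(x,y) = (x - 3y, y):
Substitute the transformed coordinates into each option and compare with the original:
(A) y  ->  (y) = y   [equals y: invariant]
(B) xy  ->  (x - 3y)(y) = xy - 3y^2   [differs from xy: not invariant]
(C) x  ->  (x - 3y) = x - 3y   [differs from x: not invariant]
(D) x + y  ->  (x - 3y) + (y) = x - 2y   [differs from x + y: not invariant]

Only option (A), y, is unchanged by the transformation.
A horizontal shear moves points parallel to the x-axis, so the y-coordinate (and any function of y alone) is unchanged.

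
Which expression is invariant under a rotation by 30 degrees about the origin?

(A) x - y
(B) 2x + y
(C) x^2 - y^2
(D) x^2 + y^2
D

A rotation by 30 degrees sends (x, y) to (sqrt(3)x/2 - y/2, x/2 + sqrt(3)y/2).
Substitute the transformed coordinates into each option and compare with the original:
(A) x - y  ->  (sqrt(3)x/2 - y/2) - (x/2 + sqrt(3)y/2) = -x/2 + sqrt(3)x/2 - sqrt(3)y/2 - y/2   [differs from x - y: not invariant]
(B) 2x + y  ->  2(sqrt(3)x/2 - y/2) + (x/2 + sqrt(3)y/2) = x/2 + sqrt(3)x - y + sqrt(3)y/2   [differs from 2x + y: not invariant]
(C) x^2 - y^2  ->  (sqrt(3)x/2 - y/2)^2 - (x/2 + sqrt(3)y/2)^2 = x^2/2 - sqrt(3)xy - y^2/2   [differs from x^2 - y^2: not invariant]
(D) x^2 + y^2  ->  (sqrt(3)x/2 - y/2)^2 + (x/2 + sqrt(3)y/2)^2 = x^2 + y^2   [equals x^2 + y^2: invariant]

Only option (D), x^2 + y^2, is unchanged by the transformation.
Geometrically, x^2 + y^2 is the squared distance from the origin, which every rotation about the origin preserves.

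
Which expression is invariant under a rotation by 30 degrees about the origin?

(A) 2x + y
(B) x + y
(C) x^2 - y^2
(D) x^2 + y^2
D

A rotation by 30 degrees sends (x, y) to (sqrt(3)x/2 - y/2, x/2 + sqrt(3)y/2).
Substitute the transformed coordinates into each option and compare with the original:
(A) 2x + y  ->  2(sqrt(3)x/2 - y/2) + (x/2 + sqrt(3)y/2) = x/2 + sqrt(3)x - y + sqrt(3)y/2   [differs from 2x + y: not invariant]
(B) x + y  ->  (sqrt(3)x/2 - y/2) + (x/2 + sqrt(3)y/2) = x/2 + sqrt(3)x/2 - y/2 + sqrt(3)y/2   [differs from x + y: not invariant]
(C) x^2 - y^2  ->  (sqrt(3)x/2 - y/2)^2 - (x/2 + sqrt(3)y/2)^2 = x^2/2 - sqrt(3)xy - y^2/2   [differs from x^2 - y^2: not invariant]
(D) x^2 + y^2  ->  (sqrt(3)x/2 - y/2)^2 + (x/2 + sqrt(3)y/2)^2 = x^2 + y^2   [equals x^2 + y^2: invariant]

Only option (D), x^2 + y^2, is unchanged by the transformation.
Geometrically, x^2 + y^2 is the squared distance from the origin, which every rotation about the origin preserves.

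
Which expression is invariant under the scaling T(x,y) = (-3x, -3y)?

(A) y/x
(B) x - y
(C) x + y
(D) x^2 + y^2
A

Under the uniform scaling T(x,y) = (-3x, -3y):
Substitute the transformed coordinates into each option and compare with the original:
(A) y/x  ->  (-3y)/(-3x) = y/x   [equals y/x: invariant]
(B) x - y  ->  (-3x) - (-3y) = -3x + 3y   [differs from x - y: not invariant]
(C) x + y  ->  (-3x) + (-3y) = -3x - 3y   [differs from x + y: not invariant]
(D) x^2 + y^2  ->  (-3x)^2 + (-3y)^2 = 9x^2 + 9y^2   [differs from x^2 + y^2: not invariant]

Only option (A), y/x, is unchanged by the transformation.
The common factor -3 cancels in a ratio of coordinates, while sums, products and sums of squares pick up factors of -3 or 9.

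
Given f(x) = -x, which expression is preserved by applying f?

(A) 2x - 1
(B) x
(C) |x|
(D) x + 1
C

For f(x) = -x:
Applying f replaces x by -x. Since |-x| = |x|, the absolute value is unchanged by f, whereas x -> -x, 2x - 1 -> -2x - 1 and x + 1 -> -x + 1 all change.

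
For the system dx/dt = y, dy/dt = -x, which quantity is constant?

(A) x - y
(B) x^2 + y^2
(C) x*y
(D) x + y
B

A first integral I satisfies dI/dt = 0 along every solution. Differentiate each option and use the equation of motion:
(A) d/dt[x - y] = y - (-x) = x + y, not identically 0
(B) d/dt[x^2 + y^2] = 2x*dx/dt + 2y*dy/dt = 2x*y + 2y*(-x) = 0
(C) d/dt[x*y] = (dx/dt)y + x(dy/dt) = y^2 - x^2, not identically 0
(D) d/dt[x + y] = y + (-x) = y - x, not identically 0

Only (B) has zero time-derivative. So x^2 + y^2 (the squared radius; trajectories are circles) is the conserved quantity.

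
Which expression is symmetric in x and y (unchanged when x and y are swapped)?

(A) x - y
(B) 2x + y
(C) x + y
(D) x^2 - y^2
C

A symmetric expression is unchanged when the variables are permuted; here the transformation to test is the swap (x, y) -> (y, x).
Substitute the transformed coordinates into each option and compare with the original:
(A) x - y  ->  (y) - (x) = -x + y   [differs from x - y: not invariant]
(B) 2x + y  ->  2(y) + (x) = x + 2y   [differs from 2x + y: not invariant]
(C) x + y  ->  (y) + (x) = x + y   [equals x + y: invariant]
(D) x^2 - y^2  ->  (y)^2 - (x)^2 = -x^2 + y^2   [differs from x^2 - y^2: not invariant]

Only option (C), x + y, is unchanged by the transformation.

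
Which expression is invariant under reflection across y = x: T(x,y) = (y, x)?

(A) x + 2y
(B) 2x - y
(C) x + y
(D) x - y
C

The map is reflection across y = x: T(x,y) = (y, x).
Substitute the transformed coordinates into each option and compare with the original:
(A) x + 2y  ->  (y) + 2(x) = 2x + y   [differs from x + 2y: not invariant]
(B) 2x - y  ->  2(y) - (x) = -x + 2y   [differs from 2x - y: not invariant]
(C) x + y  ->  (y) + (x) = x + y   [equals x + y: invariant]
(D) x - y  ->  (y) - (x) = -x + y   [differs from x - y: not invariant]

Only option (C), x + y, is unchanged by the transformation.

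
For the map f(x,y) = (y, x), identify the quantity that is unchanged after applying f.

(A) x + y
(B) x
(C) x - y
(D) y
A

For f(x,y) = (y, x):
After applying f: x' = y, y' = x. So x' + y' = y + x = x + y.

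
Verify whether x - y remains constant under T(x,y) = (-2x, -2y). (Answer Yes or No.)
No

Substitute T(x,y) = (-2x, -2y) into the expression and compare with the original.

Original: x - y
After applying T: (-2x) - (-2y) = -2x + 2y

This differs from the original x - y (difference: -3x + 3y), so the expression is NOT invariant.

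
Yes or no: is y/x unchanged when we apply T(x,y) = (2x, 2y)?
Yes

Substitute T(x,y) = (2x, 2y) into the expression and compare with the original.

Original: y/x
After applying T: (2y)/(2x) = y/x

This is identical to the original y/x, so the expression is invariant.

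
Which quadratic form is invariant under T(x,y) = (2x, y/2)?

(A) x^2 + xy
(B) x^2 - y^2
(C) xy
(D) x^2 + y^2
C

T multiplies x by 2 and divides y by 2.
Substitute the transformed coordinates into each option and compare with the original:
(A) x^2 + xy  ->  (2x)^2 + (2x)(y/2) = 4x^2 + xy   [differs from x^2 + xy: not invariant]
(B) x^2 - y^2  ->  (2x)^2 - (y/2)^2 = 4x^2 - y^2/4   [differs from x^2 - y^2: not invariant]
(C) xy  ->  (2x)(y/2) = xy   [equals xy: invariant]
(D) x^2 + y^2  ->  (2x)^2 + (y/2)^2 = 4x^2 + y^2/4   [differs from x^2 + y^2: not invariant]

Only option (C), xy, is unchanged by the transformation.
The factors 2 and 1/2 cancel only in the pure product xy.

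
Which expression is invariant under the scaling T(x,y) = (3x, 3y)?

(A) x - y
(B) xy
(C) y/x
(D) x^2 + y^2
C

Under the uniform scaling T(x,y) = (3x, 3y):
Substitute the transformed coordinates into each option and compare with the original:
(A) x - y  ->  (3x) - (3y) = 3x - 3y   [differs from x - y: not invariant]
(B) xy  ->  (3x)(3y) = 9xy   [differs from xy: not invariant]
(C) y/x  ->  (3y)/(3x) = y/x   [equals y/x: invariant]
(D) x^2 + y^2  ->  (3x)^2 + (3y)^2 = 9x^2 + 9y^2   [differs from x^2 + y^2: not invariant]

Only option (C), y/x, is unchanged by the transformation.
The common factor 3 cancels in a ratio of coordinates, while sums, products and sums of squares pick up factors of 3 or 9.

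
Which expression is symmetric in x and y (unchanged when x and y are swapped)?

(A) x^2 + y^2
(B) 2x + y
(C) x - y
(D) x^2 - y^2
A

A symmetric expression is unchanged when the variables are permuted; here the transformation to test is the swap (x, y) -> (y, x).
Substitute the transformed coordinates into each option and compare with the original:
(A) x^2 + y^2  ->  (y)^2 + (x)^2 = x^2 + y^2   [equals x^2 + y^2: invariant]
(B) 2x + y  ->  2(y) + (x) = x + 2y   [differs from 2x + y: not invariant]
(C) x - y  ->  (y) - (x) = -x + y   [differs from x - y: not invariant]
(D) x^2 - y^2  ->  (y)^2 - (x)^2 = -x^2 + y^2   [differs from x^2 - y^2: not invariant]

Only option (A), x^2 + y^2, is unchanged by the transformation.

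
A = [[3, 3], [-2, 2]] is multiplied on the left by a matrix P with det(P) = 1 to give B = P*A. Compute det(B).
12

By the multiplicative property of determinants, det(B) = det(P*A) = det(P) * det(A) = det(A),
so the determinant is invariant under multiplication by any determinant-1 matrix; we just need det(A).

det(A) = (3)(2) - (3)(-2) = 6 - (-6) = 12

Therefore det(B) = 1 * 12 = 12.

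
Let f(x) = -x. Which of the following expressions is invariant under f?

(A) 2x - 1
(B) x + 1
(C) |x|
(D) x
C

For f(x) = -x:
Applying f replaces x by -x. Since |-x| = |x|, the absolute value is unchanged by f, whereas x -> -x, 2x - 1 -> -2x - 1 and x + 1 -> -x + 1 all change.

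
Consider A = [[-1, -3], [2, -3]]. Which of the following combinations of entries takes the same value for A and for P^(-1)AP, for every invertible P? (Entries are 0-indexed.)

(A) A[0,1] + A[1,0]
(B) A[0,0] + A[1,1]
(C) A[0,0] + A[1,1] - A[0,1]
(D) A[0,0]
B

A[0,0] + A[1,1] is the trace of A. By the cyclic property of the trace, tr(P^(-1)AP) = tr(APP^(-1)) = tr(A), so it is the same for every matrix similar to A.

The other combinations are not similarity invariants. For example, take P = [[1, 2], [0, 1]] (det P = 1), so P^(-1) = [[1, -2], [0, 1]] and
B = P^(-1)AP = [[-5, -7], [2, 1]].
Evaluating each option on A and on B:
(A) A[0,1] + A[1,0]: -1 for A, -5 for B -> changes
(B) A[0,0] + A[1,1]: -4 for A, -4 for B -> unchanged
(C) A[0,0] + A[1,1] - A[0,1]: -1 for A, 3 for B -> changes
(D) A[0,0]: -1 for A, -5 for B -> changes

Only (B) A[0,0] + A[1,1] = -4 survives (and it does so for every P, not just this one), so it is the invariant.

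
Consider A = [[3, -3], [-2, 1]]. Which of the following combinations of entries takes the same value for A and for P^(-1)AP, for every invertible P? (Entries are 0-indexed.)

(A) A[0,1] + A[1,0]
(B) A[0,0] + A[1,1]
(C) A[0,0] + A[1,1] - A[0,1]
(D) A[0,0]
B

A[0,0] + A[1,1] is the trace of A. By the cyclic property of the trace, tr(P^(-1)AP) = tr(APP^(-1)) = tr(A), so it is the same for every matrix similar to A.

The other combinations are not similarity invariants. For example, take P = [[2, 1], [1, 1]] (det P = 1), so P^(-1) = [[1, -1], [-1, 2]] and
B = P^(-1)AP = [[6, 1], [-9, -2]].
Evaluating each option on A and on B:
(A) A[0,1] + A[1,0]: -5 for A, -8 for B -> changes
(B) A[0,0] + A[1,1]: 4 for A, 4 for B -> unchanged
(C) A[0,0] + A[1,1] - A[0,1]: 7 for A, 3 for B -> changes
(D) A[0,0]: 3 for A, 6 for B -> changes

Only (B) A[0,0] + A[1,1] = 4 survives (and it does so for every P, not just this one), so it is the invariant.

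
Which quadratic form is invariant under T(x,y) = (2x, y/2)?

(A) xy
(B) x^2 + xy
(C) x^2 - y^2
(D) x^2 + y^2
A

T multiplies x by 2 and divides y by 2.
Substitute the transformed coordinates into each option and compare with the original:
(A) xy  ->  (2x)(y/2) = xy   [equals xy: invariant]
(B) x^2 + xy  ->  (2x)^2 + (2x)(y/2) = 4x^2 + xy   [differs from x^2 + xy: not invariant]
(C) x^2 - y^2  ->  (2x)^2 - (y/2)^2 = 4x^2 - y^2/4   [differs from x^2 - y^2: not invariant]
(D) x^2 + y^2  ->  (2x)^2 + (y/2)^2 = 4x^2 + y^2/4   [differs from x^2 + y^2: not invariant]

Only option (A), xy, is unchanged by the transformation.
The factors 2 and 1/2 cancel only in the pure product xy.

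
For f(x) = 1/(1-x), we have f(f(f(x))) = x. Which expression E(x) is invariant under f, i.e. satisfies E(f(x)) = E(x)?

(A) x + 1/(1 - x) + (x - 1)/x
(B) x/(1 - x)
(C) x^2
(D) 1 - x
A

Replace x by f(x) = 1/(1 - x) in each option and simplify. As a quick numerical cross-check, also compare E(3) with E(f(3)) = E(-1/2).

(A) x + 1/(1 - x) + (x - 1)/x  ->  (1/(1 - x)) + 1/(1 - (1/(1 - x))) + ((1/(1 - x)) - 1)/(1/(1 - x)), which simplifies back to x + 1/(1 - x) + (x - 1)/x; check: E(3) = 19/6, E(-1/2) = 19/6.   [invariant]
(B) x/(1 - x)  ->  (1/(1 - x))/(1 - (1/(1 - x))) = -1/x; check: E(3) = -3/2 but E(-1/2) = -1/3.   [not invariant]
(C) x^2  ->  (1/(1 - x))^2 = (x - 1)^(-2); check: E(3) = 9 but E(-1/2) = 1/4.   [not invariant]
(D) 1 - x  ->  1 - (1/(1 - x)) = x/(x - 1); check: E(3) = -2 but E(-1/2) = 3/2.   [not invariant]

Only (A) is unchanged. Indeed f(f(x)) = 1/(1 - 1/(1-x)) = (1-x)/(-x) = (x-1)/x, so E(x) = x + f(x) + f(f(x)) is the sum over the whole 3-cycle; applying f just permutes the three terms cyclically (x -> f(x) -> f(f(x)) -> x), leaving the sum unchanged.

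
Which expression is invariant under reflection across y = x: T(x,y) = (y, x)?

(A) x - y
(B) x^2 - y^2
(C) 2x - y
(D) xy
D

The map is reflection across y = x: T(x,y) = (y, x).
Substitute the transformed coordinates into each option and compare with the original:
(A) x - y  ->  (y) - (x) = -x + y   [differs from x - y: not invariant]
(B) x^2 - y^2  ->  (y)^2 - (x)^2 = -x^2 + y^2   [differs from x^2 - y^2: not invariant]
(C) 2x - y  ->  2(y) - (x) = -x + 2y   [differs from 2x - y: not invariant]
(D) xy  ->  (y)(x) = xy   [equals xy: invariant]

Only option (D), xy, is unchanged by the transformation.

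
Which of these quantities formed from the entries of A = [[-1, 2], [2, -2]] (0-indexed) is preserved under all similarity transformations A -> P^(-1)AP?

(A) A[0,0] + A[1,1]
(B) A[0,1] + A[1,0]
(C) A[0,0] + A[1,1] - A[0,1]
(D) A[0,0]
A

A[0,0] + A[1,1] is the trace of A. By the cyclic property of the trace, tr(P^(-1)AP) = tr(APP^(-1)) = tr(A), so it is the same for every matrix similar to A.

The other combinations are not similarity invariants. For example, take P = [[1, 2], [0, 1]] (det P = 1), so P^(-1) = [[1, -2], [0, 1]] and
B = P^(-1)AP = [[-5, -4], [2, 2]].
Evaluating each option on A and on B:
(A) A[0,0] + A[1,1]: -3 for A, -3 for B -> unchanged
(B) A[0,1] + A[1,0]: 4 for A, -2 for B -> changes
(C) A[0,0] + A[1,1] - A[0,1]: -5 for A, 1 for B -> changes
(D) A[0,0]: -1 for A, -5 for B -> changes

Only (A) A[0,0] + A[1,1] = -3 survives (and it does so for every P, not just this one), so it is the invariant.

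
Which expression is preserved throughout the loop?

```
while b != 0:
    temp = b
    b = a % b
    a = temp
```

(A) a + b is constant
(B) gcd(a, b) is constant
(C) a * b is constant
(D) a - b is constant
B

A loop invariant must hold before the first iteration and be re-established by every execution of the body.

(B) gcd(a, b) is constant: One iteration replaces (a, b) by (b, a mod b). Since a mod b = a - q*b for an integer q, any common divisor of a and b divides b and a mod b, and conversely; hence gcd(b, a mod b) = gcd(a, b). For instance (18, 11) -> (11, 7) keeps gcd = 1. At exit b = 0 and a = gcd of the original inputs.

The other options fail:
(A) a + b is constant: e.g. (a, b) = (18, 11) -> (11, 7): the sum goes from 29 to 18.
(C) a * b is constant: e.g. (a, b) = (18, 11) -> (11, 7): the product goes from 198 to 77.
(D) a - b is constant: e.g. (a, b) = (18, 11) -> (11, 7): the difference goes from 7 to 4.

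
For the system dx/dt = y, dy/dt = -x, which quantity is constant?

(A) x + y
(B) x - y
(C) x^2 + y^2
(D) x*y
C

A first integral I satisfies dI/dt = 0 along every solution. Differentiate each option and use the equation of motion:
(A) d/dt[x + y] = y + (-x) = y - x, not identically 0
(B) d/dt[x - y] = y - (-x) = x + y, not identically 0
(C) d/dt[x^2 + y^2] = 2x*dx/dt + 2y*dy/dt = 2x*y + 2y*(-x) = 0
(D) d/dt[x*y] = (dx/dt)y + x(dy/dt) = y^2 - x^2, not identically 0

Only (C) has zero time-derivative. So x^2 + y^2 (the squared radius; trajectories are circles) is the conserved quantity.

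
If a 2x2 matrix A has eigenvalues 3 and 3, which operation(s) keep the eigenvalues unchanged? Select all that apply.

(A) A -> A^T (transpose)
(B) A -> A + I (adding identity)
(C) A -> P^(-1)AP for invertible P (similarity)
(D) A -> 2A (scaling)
A and C

Eigenvalues are preserved by:
1. Similarity transformations: A -> P^(-1)AP (same characteristic polynomial)
2. Transpose: A^T has the same eigenvalues as A

Eigenvalues are NOT preserved by:
- Adding identity: eigenvalues become 3+1, 3+1
- Scaling: eigenvalues become 6, 6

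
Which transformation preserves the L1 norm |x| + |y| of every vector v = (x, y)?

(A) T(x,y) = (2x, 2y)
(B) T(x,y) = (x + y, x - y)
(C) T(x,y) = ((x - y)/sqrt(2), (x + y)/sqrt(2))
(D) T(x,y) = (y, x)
D

A transformation preserves a norm if ||T(v)|| = ||v|| for every v; a single vector where the norm changes rules an option out.

(A) T(x,y) = (2x, 2y): v = (1, 0) has norm |1| + |0| = 1, but T(v) = (2, 0) has norm 2 -- not preserved.
(B) T(x,y) = (x + y, x - y): v = (1, 0) has norm |1| + |0| = 1, but T(v) = (1, 1) has norm 2 -- not preserved.
(C) T(x,y) = ((x - y)/sqrt(2), (x + y)/sqrt(2)): v = (1, 0) has norm |1| + |0| = 1, but T(v) = (sqrt(2)/2, sqrt(2)/2) has norm sqrt(2) -- not preserved.
(D) T(x,y) = (y, x): preserves the norm -- it only permutes the coordinates and/or flips signs, which leaves |x| + |y| unchanged.

Therefore the answer is (D).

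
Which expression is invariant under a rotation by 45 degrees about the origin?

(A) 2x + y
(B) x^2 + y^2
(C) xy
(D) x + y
B

A rotation by 45 degrees sends (x, y) to (sqrt(2)x/2 - sqrt(2)y/2, sqrt(2)x/2 + sqrt(2)y/2).
Substitute the transformed coordinates into each option and compare with the original:
(A) 2x + y  ->  2(sqrt(2)x/2 - sqrt(2)y/2) + (sqrt(2)x/2 + sqrt(2)y/2) = 3sqrt(2)x/2 - sqrt(2)y/2   [differs from 2x + y: not invariant]
(B) x^2 + y^2  ->  (sqrt(2)x/2 - sqrt(2)y/2)^2 + (sqrt(2)x/2 + sqrt(2)y/2)^2 = x^2 + y^2   [equals x^2 + y^2: invariant]
(C) xy  ->  (sqrt(2)x/2 - sqrt(2)y/2)(sqrt(2)x/2 + sqrt(2)y/2) = x^2/2 - y^2/2   [differs from xy: not invariant]
(D) x + y  ->  (sqrt(2)x/2 - sqrt(2)y/2) + (sqrt(2)x/2 + sqrt(2)y/2) = sqrt(2)x   [differs from x + y: not invariant]

Only option (B), x^2 + y^2, is unchanged by the transformation.
Geometrically, x^2 + y^2 is the squared distance from the origin, which every rotation about the origin preserves.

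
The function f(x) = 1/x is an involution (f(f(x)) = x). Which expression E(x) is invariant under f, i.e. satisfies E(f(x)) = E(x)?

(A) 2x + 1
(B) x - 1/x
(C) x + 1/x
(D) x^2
C

Replace x by f(x) = 1/x in each option and simplify. As a quick numerical cross-check, also compare E(3) with E(f(3)) = E(1/3).

(A) 2x + 1  ->  2(1/x) + 1 = (x + 2)/x; check: E(3) = 7 but E(1/3) = 5/3.   [not invariant]
(B) x - 1/x  ->  (1/x) - 1/(1/x) = -x + 1/x; check: E(3) = 8/3 but E(1/3) = -8/3.   [not invariant]
(C) x + 1/x  ->  (1/x) + 1/(1/x), which simplifies back to x + 1/x; check: E(3) = 10/3, E(1/3) = 10/3.   [invariant]
(D) x^2  ->  (1/x)^2 = x^(-2); check: E(3) = 9 but E(1/3) = 1/9.   [not invariant]

Only (C) is unchanged. E is symmetric under swapping x with f(x) = 1/x, which is exactly what an involution does.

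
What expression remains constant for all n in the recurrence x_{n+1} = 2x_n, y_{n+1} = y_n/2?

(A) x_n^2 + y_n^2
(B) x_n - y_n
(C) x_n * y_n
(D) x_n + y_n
C

For the recurrence x_{n+1} = 2x_n, y_{n+1} = y_n/2:

x_{n+1} * y_{n+1} = (2x_n) * (y_n/2) = x_n * y_n
The product is conserved.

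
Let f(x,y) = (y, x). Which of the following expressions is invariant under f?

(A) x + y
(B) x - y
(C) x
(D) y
A

For f(x,y) = (y, x):
After applying f: x' = y, y' = x. So x' + y' = y + x = x + y.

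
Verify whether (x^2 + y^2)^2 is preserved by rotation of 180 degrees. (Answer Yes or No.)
Yes

Applying rotation by 180 degrees: x' = x*cos(180 degrees) - y*sin(180 degrees) = -x, y' = x*sin(180 degrees) + y*cos(180 degrees) = -y

Substituting into (x^2 + y^2)^2:
((-x)^2 + (-y)^2)^2
= x^4 + 2x^2y^2 + y^4 = (x^2 + y^2)^2

This equals the original expression (x^2 + y^2)^2, so it IS invariant.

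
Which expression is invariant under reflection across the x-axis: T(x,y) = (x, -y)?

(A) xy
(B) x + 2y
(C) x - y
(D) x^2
D

The map is reflection across the x-axis: T(x,y) = (x, -y).
Substitute the transformed coordinates into each option and compare with the original:
(A) xy  ->  (x)(-y) = -xy   [differs from xy: not invariant]
(B) x + 2y  ->  (x) + 2(-y) = x - 2y   [differs from x + 2y: not invariant]
(C) x - y  ->  (x) - (-y) = x + y   [differs from x - y: not invariant]
(D) x^2  ->  (x)^2 = x^2   [equals x^2: invariant]

Only option (D), x^2, is unchanged by the transformation.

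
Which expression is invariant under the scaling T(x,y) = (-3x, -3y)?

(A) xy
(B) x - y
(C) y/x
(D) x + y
C

Under the uniform scaling T(x,y) = (-3x, -3y):
Substitute the transformed coordinates into each option and compare with the original:
(A) xy  ->  (-3x)(-3y) = 9xy   [differs from xy: not invariant]
(B) x - y  ->  (-3x) - (-3y) = -3x + 3y   [differs from x - y: not invariant]
(C) y/x  ->  (-3y)/(-3x) = y/x   [equals y/x: invariant]
(D) x + y  ->  (-3x) + (-3y) = -3x - 3y   [differs from x + y: not invariant]

Only option (C), y/x, is unchanged by the transformation.
The common factor -3 cancels in a ratio of coordinates, while sums, products and sums of squares pick up factors of -3 or 9.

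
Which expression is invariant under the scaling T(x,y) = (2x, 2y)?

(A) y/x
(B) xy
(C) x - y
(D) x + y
A

Under the uniform scaling T(x,y) = (2x, 2y):
Substitute the transformed coordinates into each option and compare with the original:
(A) y/x  ->  (2y)/(2x) = y/x   [equals y/x: invariant]
(B) xy  ->  (2x)(2y) = 4xy   [differs from xy: not invariant]
(C) x - y  ->  (2x) - (2y) = 2x - 2y   [differs from x - y: not invariant]
(D) x + y  ->  (2x) + (2y) = 2x + 2y   [differs from x + y: not invariant]

Only option (A), y/x, is unchanged by the transformation.
The common factor 2 cancels in a ratio of coordinates, while sums, products and sums of squares pick up factors of 2 or 4.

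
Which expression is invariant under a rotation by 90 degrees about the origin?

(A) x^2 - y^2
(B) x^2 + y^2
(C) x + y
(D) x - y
B

A rotation by 90 degrees sends (x, y) to (-y, x).
Substitute the transformed coordinates into each option and compare with the original:
(A) x^2 - y^2  ->  (-y)^2 - (x)^2 = -x^2 + y^2   [differs from x^2 - y^2: not invariant]
(B) x^2 + y^2  ->  (-y)^2 + (x)^2 = x^2 + y^2   [equals x^2 + y^2: invariant]
(C) x + y  ->  (-y) + (x) = x - y   [differs from x + y: not invariant]
(D) x - y  ->  (-y) - (x) = -x - y   [differs from x - y: not invariant]

Only option (B), x^2 + y^2, is unchanged by the transformation.
Geometrically, x^2 + y^2 is the squared distance from the origin, which every rotation about the origin preserves.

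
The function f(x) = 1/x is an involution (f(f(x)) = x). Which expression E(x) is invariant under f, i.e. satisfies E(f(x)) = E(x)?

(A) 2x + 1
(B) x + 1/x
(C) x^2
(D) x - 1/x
B

Replace x by f(x) = 1/x in each option and simplify. As a quick numerical cross-check, also compare E(4) with E(f(4)) = E(1/4).

(A) 2x + 1  ->  2(1/x) + 1 = (x + 2)/x; check: E(4) = 9 but E(1/4) = 3/2.   [not invariant]
(B) x + 1/x  ->  (1/x) + 1/(1/x), which simplifies back to x + 1/x; check: E(4) = 17/4, E(1/4) = 17/4.   [invariant]
(C) x^2  ->  (1/x)^2 = x^(-2); check: E(4) = 16 but E(1/4) = 1/16.   [not invariant]
(D) x - 1/x  ->  (1/x) - 1/(1/x) = -x + 1/x; check: E(4) = 15/4 but E(1/4) = -15/4.   [not invariant]

Only (B) is unchanged. E is symmetric under swapping x with f(x) = 1/x, which is exactly what an involution does.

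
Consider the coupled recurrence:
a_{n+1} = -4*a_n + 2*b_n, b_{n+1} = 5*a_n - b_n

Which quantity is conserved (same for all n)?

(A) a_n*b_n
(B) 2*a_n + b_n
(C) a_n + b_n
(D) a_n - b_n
C

Replace a_n by a_{n+1} = -4*a_n + 2*b_n and b_n by b_{n+1} = 5*a_n - b_n in each option and simplify:
(A) a_n*b_n  ->  (-4*a_n + 2*b_n)*(5*a_n - b_n) = -20*a_n^2 + 14*a_n*b_n - 2*b_n^2   [not conserved]
(B) 2*a_n + b_n  ->  2*(-4*a_n + 2*b_n) + (5*a_n - b_n) = -3*a_n + 3*b_n   [not conserved]
(C) a_n + b_n  ->  (-4*a_n + 2*b_n) + (5*a_n - b_n) = a_n + b_n   [conserved]
(D) a_n - b_n  ->  (-4*a_n + 2*b_n) - (5*a_n - b_n) = -9*a_n + 3*b_n   [not conserved]

Only (C) a_n + b_n returns to itself after one step, so it is the conserved quantity.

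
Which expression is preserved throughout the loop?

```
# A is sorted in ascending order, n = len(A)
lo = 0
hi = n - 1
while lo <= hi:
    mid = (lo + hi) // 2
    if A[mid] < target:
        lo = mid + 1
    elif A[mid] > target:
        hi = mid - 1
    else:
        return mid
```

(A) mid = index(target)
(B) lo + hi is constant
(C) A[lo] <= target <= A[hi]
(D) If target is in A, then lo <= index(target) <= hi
D

A loop invariant must hold before the first iteration and be re-established by every execution of the body.

(D) If target is in A, then lo <= index(target) <= hi: Before the loop [lo, hi] = [0, n-1] covers every index. When A[mid] < target, sortedness puts target strictly to the right of mid, so setting lo = mid + 1 keeps index(target) in [lo, hi]; symmetrically for hi = mid - 1. Hence 'if target is in A then lo <= index(target) <= hi' holds after every iteration, and when lo > hi it proves target is absent.

The other options fail:
(A) mid = index(target): mid is just the current probe; it equals index(target) only on the iteration that returns.
(B) lo + hi is constant: each iteration moves exactly one of lo, hi, so lo + hi changes (e.g. 0 + (n-1) becomes (mid+1) + (n-1)).
(C) A[lo] <= target <= A[hi]: fails when target is not in A (e.g. target < A[0] already violates it before the loop), so it is not maintained in general.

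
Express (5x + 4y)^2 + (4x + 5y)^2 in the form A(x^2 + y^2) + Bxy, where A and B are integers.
41(x^2 + y^2) + 80xy

Expanding: (5x + 4y)^2 = 25x^2 + 40xy + 16y^2
(4x + 5y)^2 = 16x^2 + 40xy + 25y^2
Sum = (25+16)(x^2+y^2) + 80xy = 41(x^2 + y^2) + 80xy
This is symmetric in x and y.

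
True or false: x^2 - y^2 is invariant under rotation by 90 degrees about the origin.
False

Applying rotation by 90 degrees: x' = x*cos(90 degrees) - y*sin(90 degrees) = -y, y' = x*sin(90 degrees) + y*cos(90 degrees) = x

Substituting into x^2 - y^2:
(-y)^2 - (x)^2
= -x^2 + y^2

This differs from the original expression x^2 - y^2, so it is NOT invariant.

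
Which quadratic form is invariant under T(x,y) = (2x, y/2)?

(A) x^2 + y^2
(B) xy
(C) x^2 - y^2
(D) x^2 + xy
B

T multiplies x by 2 and divides y by 2.
Substitute the transformed coordinates into each option and compare with the original:
(A) x^2 + y^2  ->  (2x)^2 + (y/2)^2 = 4x^2 + y^2/4   [differs from x^2 + y^2: not invariant]
(B) xy  ->  (2x)(y/2) = xy   [equals xy: invariant]
(C) x^2 - y^2  ->  (2x)^2 - (y/2)^2 = 4x^2 - y^2/4   [differs from x^2 - y^2: not invariant]
(D) x^2 + xy  ->  (2x)^2 + (2x)(y/2) = 4x^2 + xy   [differs from x^2 + xy: not invariant]

Only option (B), xy, is unchanged by the transformation.
The factors 2 and 1/2 cancel only in the pure product xy.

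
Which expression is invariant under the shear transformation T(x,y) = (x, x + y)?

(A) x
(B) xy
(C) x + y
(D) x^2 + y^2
A

Under the shear T(x,y) = (x, x + y):
Substitute the transformed coordinates into each option and compare with the original:
(A) x  ->  (x) = x   [equals x: invariant]
(B) xy  ->  (x)(x + y) = x^2 + xy   [differs from xy: not invariant]
(C) x + y  ->  (x) + (x + y) = 2x + y   [differs from x + y: not invariant]
(D) x^2 + y^2  ->  (x)^2 + (x + y)^2 = 2x^2 + 2xy + y^2   [differs from x^2 + y^2: not invariant]

Only option (A), x, is unchanged by the transformation.
A vertical shear moves points parallel to the y-axis, so the x-coordinate (and any function of x alone) is unchanged.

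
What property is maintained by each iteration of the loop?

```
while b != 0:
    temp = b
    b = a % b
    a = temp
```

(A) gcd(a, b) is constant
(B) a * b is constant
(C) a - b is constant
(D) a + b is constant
A

A loop invariant must hold before the first iteration and be re-established by every execution of the body.

(A) gcd(a, b) is constant: One iteration replaces (a, b) by (b, a mod b). Since a mod b = a - q*b for an integer q, any common divisor of a and b divides b and a mod b, and conversely; hence gcd(b, a mod b) = gcd(a, b). For instance (35, 4) -> (4, 3) keeps gcd = 1. At exit b = 0 and a = gcd of the original inputs.

The other options fail:
(B) a * b is constant: e.g. (a, b) = (35, 4) -> (4, 3): the product goes from 140 to 12.
(C) a - b is constant: e.g. (a, b) = (35, 4) -> (4, 3): the difference goes from 31 to 1.
(D) a + b is constant: e.g. (a, b) = (35, 4) -> (4, 3): the sum goes from 39 to 7.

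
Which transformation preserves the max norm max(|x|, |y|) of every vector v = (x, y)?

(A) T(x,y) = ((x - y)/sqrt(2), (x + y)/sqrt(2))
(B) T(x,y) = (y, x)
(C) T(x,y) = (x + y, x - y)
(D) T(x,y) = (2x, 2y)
B

A transformation preserves a norm if ||T(v)|| = ||v|| for every v; a single vector where the norm changes rules an option out.

(A) T(x,y) = ((x - y)/sqrt(2), (x + y)/sqrt(2)): v = (1, 0) has norm max(|1|, |0|) = 1, but T(v) = (sqrt(2)/2, sqrt(2)/2) has norm sqrt(2)/2 -- not preserved.
(B) T(x,y) = (y, x): preserves the norm -- it only permutes the coordinates and/or flips signs, which leaves max(|x|, |y|) unchanged.
(C) T(x,y) = (x + y, x - y): v = (1, 1) has norm max(|1|, |1|) = 1, but T(v) = (2, 0) has norm 2 -- not preserved.
(D) T(x,y) = (2x, 2y): v = (1, 0) has norm max(|1|, |0|) = 1, but T(v) = (2, 0) has norm 2 -- not preserved.

Therefore the answer is (B).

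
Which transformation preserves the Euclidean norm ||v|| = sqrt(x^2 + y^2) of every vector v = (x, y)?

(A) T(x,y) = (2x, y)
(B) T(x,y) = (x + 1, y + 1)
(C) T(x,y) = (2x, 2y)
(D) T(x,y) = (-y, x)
D

A transformation preserves a norm if ||T(v)|| = ||v|| for every v; a single vector where the norm changes rules an option out.

(A) T(x,y) = (2x, y): v = (1, 0) has norm sqrt((1)^2 + (0)^2) = 1, but T(v) = (2, 0) has norm 2 -- not preserved.
(B) T(x,y) = (x + 1, y + 1): v = (1, 0) has norm sqrt((1)^2 + (0)^2) = 1, but T(v) = (2, 1) has norm sqrt(5) -- not preserved.
(C) T(x,y) = (2x, 2y): v = (1, 0) has norm sqrt((1)^2 + (0)^2) = 1, but T(v) = (2, 0) has norm 2 -- not preserved.
(D) T(x,y) = (-y, x): preserves the norm -- it is an orthogonal map (a rotation/reflection), and (-y)^2 + (x)^2 simplifies to x^2 + y^2.

Therefore the answer is (D).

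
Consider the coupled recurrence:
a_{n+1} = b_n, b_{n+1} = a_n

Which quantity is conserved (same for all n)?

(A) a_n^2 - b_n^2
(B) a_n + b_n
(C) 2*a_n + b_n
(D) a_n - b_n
B

Replace a_n by a_{n+1} = b_n and b_n by b_{n+1} = a_n in each option and simplify:
(A) a_n^2 - b_n^2  ->  (b_n)^2 - (a_n)^2 = -a_n^2 + b_n^2   [not conserved]
(B) a_n + b_n  ->  (b_n) + (a_n) = a_n + b_n   [conserved]
(C) 2*a_n + b_n  ->  2*(b_n) + (a_n) = a_n + 2*b_n   [not conserved]
(D) a_n - b_n  ->  (b_n) - (a_n) = -a_n + b_n   [not conserved]

Only (B) a_n + b_n returns to itself after one step, so it is the conserved quantity.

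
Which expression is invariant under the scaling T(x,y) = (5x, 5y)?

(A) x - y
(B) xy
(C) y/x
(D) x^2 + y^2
C

Under the uniform scaling T(x,y) = (5x, 5y):
Substitute the transformed coordinates into each option and compare with the original:
(A) x - y  ->  (5x) - (5y) = 5x - 5y   [differs from x - y: not invariant]
(B) xy  ->  (5x)(5y) = 25xy   [differs from xy: not invariant]
(C) y/x  ->  (5y)/(5x) = y/x   [equals y/x: invariant]
(D) x^2 + y^2  ->  (5x)^2 + (5y)^2 = 25x^2 + 25y^2   [differs from x^2 + y^2: not invariant]

Only option (C), y/x, is unchanged by the transformation.
The common factor 5 cancels in a ratio of coordinates, while sums, products and sums of squares pick up factors of 5 or 25.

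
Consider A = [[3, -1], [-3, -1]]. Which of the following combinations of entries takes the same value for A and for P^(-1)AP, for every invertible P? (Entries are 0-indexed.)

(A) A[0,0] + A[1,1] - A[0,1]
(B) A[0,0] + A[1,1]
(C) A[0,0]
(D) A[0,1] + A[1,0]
B

A[0,0] + A[1,1] is the trace of A. By the cyclic property of the trace, tr(P^(-1)AP) = tr(APP^(-1)) = tr(A), so it is the same for every matrix similar to A.

The other combinations are not similarity invariants. For example, take P = [[1, 1], [1, 2]] (det P = 1), so P^(-1) = [[2, -1], [-1, 1]] and
B = P^(-1)AP = [[8, 7], [-6, -6]].
Evaluating each option on A and on B:
(A) A[0,0] + A[1,1] - A[0,1]: 3 for A, -5 for B -> changes
(B) A[0,0] + A[1,1]: 2 for A, 2 for B -> unchanged
(C) A[0,0]: 3 for A, 8 for B -> changes
(D) A[0,1] + A[1,0]: -4 for A, 1 for B -> changes

Only (B) A[0,0] + A[1,1] = 2 survives (and it does so for every P, not just this one), so it is the invariant.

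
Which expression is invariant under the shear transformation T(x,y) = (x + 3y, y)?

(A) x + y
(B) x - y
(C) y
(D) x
C

Under the shear T(x,y) = (x + 3y, y):
Substitute the transformed coordinates into each option and compare with the original:
(A) x + y  ->  (x + 3y) + (y) = x + 4y   [differs from x + y: not invariant]
(B) x - y  ->  (x + 3y) - (y) = x + 2y   [differs from x - y: not invariant]
(C) y  ->  (y) = y   [equals y: invariant]
(D) x  ->  (x + 3y) = x + 3y   [differs from x: not invariant]

Only option (C), y, is unchanged by the transformation.
A horizontal shear moves points parallel to the x-axis, so the y-coordinate (and any function of y alone) is unchanged.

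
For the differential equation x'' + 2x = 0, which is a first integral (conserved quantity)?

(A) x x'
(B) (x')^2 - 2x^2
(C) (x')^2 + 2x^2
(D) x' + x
C

A first integral I satisfies dI/dt = 0 along every solution. Differentiate each option and use the equation of motion:
(A) d/dt[x x'] = (x')^2 + x x'' = (x')^2 - 2x^2, not identically 0
(B) d/dt[(x')^2 - 2x^2] = 2x'x'' - 4x x' = -8x x', not identically 0
(C) d/dt[(x')^2 + 2x^2] = 2x'x'' + 4x x' = 2x'(-2x) + 4x x' = 0
(D) d/dt[x' + x] = x'' + x' = -2x + x', not identically 0

Only (C) has zero time-derivative. So the energy-like quantity (x')^2 + 2x^2 is the first integral.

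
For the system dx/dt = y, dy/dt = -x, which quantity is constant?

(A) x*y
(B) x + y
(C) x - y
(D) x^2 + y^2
D

A first integral I satisfies dI/dt = 0 along every solution. Differentiate each option and use the equation of motion:
(A) d/dt[x*y] = (dx/dt)y + x(dy/dt) = y^2 - x^2, not identically 0
(B) d/dt[x + y] = y + (-x) = y - x, not identically 0
(C) d/dt[x - y] = y - (-x) = x + y, not identically 0
(D) d/dt[x^2 + y^2] = 2x*dx/dt + 2y*dy/dt = 2x*y + 2y*(-x) = 0

Only (D) has zero time-derivative. So x^2 + y^2 (the squared radius; trajectories are circles) is the conserved quantity.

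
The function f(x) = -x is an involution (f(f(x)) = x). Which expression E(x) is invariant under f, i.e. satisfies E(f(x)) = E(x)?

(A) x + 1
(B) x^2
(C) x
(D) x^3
B

Replace x by f(x) = -x in each option and simplify. As a quick numerical cross-check, also compare E(3) with E(f(3)) = E(-3).

(A) x + 1  ->  (-x) + 1 = 1 - x; check: E(3) = 4 but E(-3) = -2.   [not invariant]
(B) x^2  ->  (-x)^2, which simplifies back to x^2; check: E(3) = 9, E(-3) = 9.   [invariant]
(C) x  ->  (-x) = -x; check: E(3) = 3 but E(-3) = -3.   [not invariant]
(D) x^3  ->  (-x)^3 = -x^3; check: E(3) = 27 but E(-3) = -27.   [not invariant]

Only (B) is unchanged. E is symmetric under swapping x with f(x) = -x, which is exactly what an involution does.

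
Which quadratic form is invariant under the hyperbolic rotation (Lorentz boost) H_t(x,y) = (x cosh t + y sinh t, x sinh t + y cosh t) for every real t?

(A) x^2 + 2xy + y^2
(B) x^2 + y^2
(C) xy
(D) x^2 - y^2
D

Write x' = x cosh t + y sinh t, y' = x sinh t + y cosh t and substitute into each option:
(A) x^2 + 2xy + y^2: (x' + y')^2 with x' + y' = (x + y)(cosh t + sinh t) = (x + y)e^t, so it becomes (x + y)^2 e^(2t)   [not invariant for t != 0]
(B) x^2 + y^2: (x cosh t + y sinh t)^2 + (x sinh t + y cosh t)^2 = (x^2 + y^2)(cosh^2 t + sinh^2 t) + 4xy sinh t cosh t = (x^2 + y^2) cosh 2t + 2xy sinh 2t   [not invariant for t != 0]
(C) xy: (x cosh t + y sinh t)(x sinh t + y cosh t) = xy(cosh^2 t + sinh^2 t) + (x^2 + y^2) sinh t cosh t = xy cosh 2t + (x^2 + y^2)(sinh 2t)/2   [not invariant for t != 0]
(D) x^2 - y^2: (x cosh t + y sinh t)^2 - (x sinh t + y cosh t)^2 = x^2(cosh^2 t - sinh^2 t) + 2xy(cosh t sinh t - sinh t cosh t) + y^2(sinh^2 t - cosh^2 t) = x^2 - y^2   [invariant, using cosh^2 t - sinh^2 t = 1]

Only (D) x^2 - y^2 is unchanged; it is the Minkowski form preserved by Lorentz boosts, just as x^2 + y^2 is preserved by ordinary rotations.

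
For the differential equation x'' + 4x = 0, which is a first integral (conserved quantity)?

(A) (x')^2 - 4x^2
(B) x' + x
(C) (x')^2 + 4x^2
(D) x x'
C

A first integral I satisfies dI/dt = 0 along every solution. Differentiate each option and use the equation of motion:
(A) d/dt[(x')^2 - 4x^2] = 2x'x'' - 8x x' = -16x x', not identically 0
(B) d/dt[x' + x] = x'' + x' = -4x + x', not identically 0
(C) d/dt[(x')^2 + 4x^2] = 2x'x'' + 8x x' = 2x'(-4x) + 8x x' = 0
(D) d/dt[x x'] = (x')^2 + x x'' = (x')^2 - 4x^2, not identically 0

Only (C) has zero time-derivative. So the energy-like quantity (x')^2 + 4x^2 is the first integral.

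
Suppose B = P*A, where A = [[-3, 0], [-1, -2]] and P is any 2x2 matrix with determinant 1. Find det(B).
6

By the multiplicative property of determinants, det(B) = det(P*A) = det(P) * det(A) = det(A),
so the determinant is invariant under multiplication by any determinant-1 matrix; we just need det(A).

det(A) = (-3)(-2) - (0)(-1) = 6 - 0 = 6

Therefore det(B) = 1 * 6 = 6.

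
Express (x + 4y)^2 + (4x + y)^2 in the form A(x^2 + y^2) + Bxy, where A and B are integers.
17(x^2 + y^2) + 16xy

Expanding: (x + 4y)^2 = x^2 + 8xy + 16y^2
(4x + y)^2 = 16x^2 + 8xy + y^2
Sum = (1+16)(x^2+y^2) + 16xy = 17(x^2 + y^2) + 16xy
This is symmetric in x and y.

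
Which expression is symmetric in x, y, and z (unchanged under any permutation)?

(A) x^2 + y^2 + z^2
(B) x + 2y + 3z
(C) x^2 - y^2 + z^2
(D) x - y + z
A

A symmetric expression is unchanged when the variables are permuted; here the transformation to test is the swap (x, y) -> (y, x).
A symmetric expression must survive every permutation; the single swap x <-> y already eliminates the distractors, and the keyed expression is also unchanged by x <-> z and y <-> z (each variable enters it in exactly the same way).
Substitute the transformed coordinates into each option and compare with the original:
(A) x^2 + y^2 + z^2  ->  (y)^2 + (x)^2 + z^2 = x^2 + y^2 + z^2   [equals x^2 + y^2 + z^2: invariant]
(B) x + 2y + 3z  ->  (y) + 2(x) + 3z = 2x + y + 3z   [differs from x + 2y + 3z: not invariant]
(C) x^2 - y^2 + z^2  ->  (y)^2 - (x)^2 + z^2 = -x^2 + y^2 + z^2   [differs from x^2 - y^2 + z^2: not invariant]
(D) x - y + z  ->  (y) - (x) + z = -x + y + z   [differs from x - y + z: not invariant]

Only option (A), x^2 + y^2 + z^2, is unchanged by the transformation.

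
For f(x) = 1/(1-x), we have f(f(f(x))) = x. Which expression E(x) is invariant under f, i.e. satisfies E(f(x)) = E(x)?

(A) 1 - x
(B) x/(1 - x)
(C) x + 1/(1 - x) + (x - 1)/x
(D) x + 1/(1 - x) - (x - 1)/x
C

Replace x by f(x) = 1/(1 - x) in each option and simplify. As a quick numerical cross-check, also compare E(3) with E(f(3)) = E(-1/2).

(A) 1 - x  ->  1 - (1/(1 - x)) = x/(x - 1); check: E(3) = -2 but E(-1/2) = 3/2.   [not invariant]
(B) x/(1 - x)  ->  (1/(1 - x))/(1 - (1/(1 - x))) = -1/x; check: E(3) = -3/2 but E(-1/2) = -1/3.   [not invariant]
(C) x + 1/(1 - x) + (x - 1)/x  ->  (1/(1 - x)) + 1/(1 - (1/(1 - x))) + ((1/(1 - x)) - 1)/(1/(1 - x)), which simplifies back to x + 1/(1 - x) + (x - 1)/x; check: E(3) = 19/6, E(-1/2) = 19/6.   [invariant]
(D) x + 1/(1 - x) - (x - 1)/x  ->  (1/(1 - x)) + 1/(1 - (1/(1 - x))) - ((1/(1 - x)) - 1)/(1/(1 - x)) = (x^2(1 - x) - x + (x - 1)^2)/(x(x - 1)); check: E(3) = 11/6 but E(-1/2) = -17/6.   [not invariant]

Only (C) is unchanged. Indeed f(f(x)) = 1/(1 - 1/(1-x)) = (1-x)/(-x) = (x-1)/x, so E(x) = x + f(x) + f(f(x)) is the sum over the whole 3-cycle; applying f just permutes the three terms cyclically (x -> f(x) -> f(f(x)) -> x), leaving the sum unchanged.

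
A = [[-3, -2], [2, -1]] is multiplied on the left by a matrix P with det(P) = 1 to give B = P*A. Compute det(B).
7

By the multiplicative property of determinants, det(B) = det(P*A) = det(P) * det(A) = det(A),
so the determinant is invariant under multiplication by any determinant-1 matrix; we just need det(A).

det(A) = (-3)(-1) - (-2)(2) = 3 - (-4) = 7

Therefore det(B) = 1 * 7 = 7.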